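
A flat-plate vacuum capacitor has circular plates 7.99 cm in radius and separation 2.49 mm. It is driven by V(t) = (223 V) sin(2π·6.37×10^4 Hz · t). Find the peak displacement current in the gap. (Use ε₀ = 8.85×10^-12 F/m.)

6.36×10^-3 A

C = ε₀A/d = (8.85×10^-12)(0.02006)/(2.49×10^-3) = 7.130×10^-11 F; ω = 2πf = 4.002×10^5 rad/s.
I_d = C dV/dt, so |I_d|_max = C V₀ ω = (7.130×10^-11)(223)(4.002×10^5) = 6.36×10^-3 A.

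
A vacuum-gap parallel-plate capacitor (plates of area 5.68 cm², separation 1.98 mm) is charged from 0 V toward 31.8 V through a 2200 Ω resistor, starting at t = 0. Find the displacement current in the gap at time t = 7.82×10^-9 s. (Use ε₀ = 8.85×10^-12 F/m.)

With C = ε₀A/d = (8.85×10^-12)(5.68×10^-4)/(1.98×10^-3) = 2.539×10^-12 F, the time constant is τ = RC = 5.586×10^-9 s, so t/τ = 1.400 and e^(−t/τ) = 0.2466.
I_d = I_cond = (V₀/R) e^(−t/τ) = (0.01445)(0.2466) = 3.56×10^-3 A.

3.56×10^-3 A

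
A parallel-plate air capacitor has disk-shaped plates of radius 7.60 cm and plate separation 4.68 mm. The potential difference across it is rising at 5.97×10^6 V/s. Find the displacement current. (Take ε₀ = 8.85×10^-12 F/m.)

C = ε₀A/d = (8.85×10^-12)(0.01815)/(4.68×10^-3) = 3.432×10^-11 F.
I_d = C dV/dt = (3.432×10^-11)(5.97×10^6) = 2.05×10^-4 A.

2.05×10^-4 A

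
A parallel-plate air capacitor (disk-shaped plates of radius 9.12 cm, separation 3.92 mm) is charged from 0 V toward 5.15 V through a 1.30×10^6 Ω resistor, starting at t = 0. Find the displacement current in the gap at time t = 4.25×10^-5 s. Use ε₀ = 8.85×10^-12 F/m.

With C = ε₀A/d = (8.85×10^-12)(0.02613)/(3.92×10^-3) = 5.899×10^-11 F, the time constant is τ = RC = 7.669×10^-5 s, so t/τ = 0.5542 and e^(−t/τ) = 0.5745.
I_d = I_cond = (V₀/R) e^(−t/τ) = (3.962×10^-6)(0.5745) = 2.28×10^-6 A.

2.28×10^-6 A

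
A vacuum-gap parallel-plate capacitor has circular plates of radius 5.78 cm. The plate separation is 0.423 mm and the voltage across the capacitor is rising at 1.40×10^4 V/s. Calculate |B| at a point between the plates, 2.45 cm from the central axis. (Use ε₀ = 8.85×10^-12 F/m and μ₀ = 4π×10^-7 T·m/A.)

4.51×10^-12 T

dE/dt = (dV/dt)/d = 3.310×10^7 V/(m·s); I_d = ε₀(πR²)(dE/dt) = (8.85×10^-12)(0.01050)(3.310×10^7) = 3.076×10^-6 A.
For r < R the Ampère–Maxwell law gives B(2πr) = μ₀ I_d (r²/R²), so B = μ₀ I_d r/(2πR²) = (4π×10^-7)(3.076×10^-6)(0.0245)/(2π·0.0578²) = 4.51×10^-12 T.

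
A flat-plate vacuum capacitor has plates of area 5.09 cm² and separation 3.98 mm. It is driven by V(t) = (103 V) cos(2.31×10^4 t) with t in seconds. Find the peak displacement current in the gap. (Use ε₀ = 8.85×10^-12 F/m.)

2.69×10^-6 A

C = ε₀A/d = (8.85×10^-12)(5.09×10^-4)/(3.98×10^-3) = 1.132×10^-12 F; ω = 2.31×10^4 rad/s.
I_d = C dV/dt, so |I_d|_max = C V₀ ω = (1.132×10^-12)(103)(2.31×10^4) = 2.69×10^-6 A.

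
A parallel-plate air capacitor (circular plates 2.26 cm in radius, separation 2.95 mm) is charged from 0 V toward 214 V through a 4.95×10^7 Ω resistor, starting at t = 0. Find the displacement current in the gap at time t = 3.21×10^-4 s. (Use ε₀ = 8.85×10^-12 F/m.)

C = ε₀A/d = (8.85×10^-12)(1.605×10^-3)/(2.95×10^-3) = 4.815×10^-12 F, so τ = RC = 2.383×10^-4 s.
The conduction current is I(t) = (V₀/R) e^(−t/τ), and the displacement current between the plates equals it.
t/τ = 1.347; I_d = (214/4.95×10^7) · e^(−1.347) = (4.323×10^-6)(0.2600) = 1.12×10^-6 A.

1.12×10^-6 A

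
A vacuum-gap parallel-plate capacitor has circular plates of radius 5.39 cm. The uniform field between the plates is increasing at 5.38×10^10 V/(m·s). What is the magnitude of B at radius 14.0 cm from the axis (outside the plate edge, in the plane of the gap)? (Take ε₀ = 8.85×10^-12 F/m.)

6.21×10^-9 T

I_d = ε₀ dΦ_E/dt = ε₀ πR² (dE/dt) = (8.85×10^-12)(9.127×10^-3)(5.38×10^10) = 4.346×10^-3 A through the full plate area.
With r > R the enclosed displacement current is the full I_d; B = μ₀ I_d / (2πr) = 6.21×10^-9 T.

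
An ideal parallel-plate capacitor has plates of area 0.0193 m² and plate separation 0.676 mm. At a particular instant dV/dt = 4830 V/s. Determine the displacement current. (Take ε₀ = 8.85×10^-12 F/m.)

The displacement current equals the charging current C dV/dt. With C = ε₀A/d = (8.85×10^-12)(0.0193)/(6.76×10^-4) = 2.527×10^-10 F, I_d = (2.527×10^-10)(4830) = 1.22×10^-6 A.

1.22×10^-6 A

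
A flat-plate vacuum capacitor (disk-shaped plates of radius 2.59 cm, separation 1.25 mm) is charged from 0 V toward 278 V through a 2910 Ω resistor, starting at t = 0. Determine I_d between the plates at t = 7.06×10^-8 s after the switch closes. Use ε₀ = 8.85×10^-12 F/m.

With C = ε₀A/d = (8.85×10^-12)(2.107×10^-3)/(1.25×10^-3) = 1.492×10^-11 F, the time constant is τ = RC = 4.342×10^-8 s, so t/τ = 1.626 and e^(−t/τ) = 0.1967.
I_d = I_cond = (V₀/R) e^(−t/τ) = (0.09553)(0.1967) = 0.0188 A.

0.0188 A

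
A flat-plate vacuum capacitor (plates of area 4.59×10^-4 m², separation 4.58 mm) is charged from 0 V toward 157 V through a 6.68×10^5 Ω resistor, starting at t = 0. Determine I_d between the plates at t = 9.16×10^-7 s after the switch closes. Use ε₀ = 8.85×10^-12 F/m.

5.01×10^-5 A

C = ε₀A/d = (8.85×10^-12)(4.59×10^-4)/(4.58×10^-3) = 8.869×10^-13 F, so τ = RC = 5.924×10^-7 s.
The conduction current is I(t) = (V₀/R) e^(−t/τ), and the displacement current between the plates equals it.
t/τ = 1.546; I_d = (157/6.68×10^5) · e^(−1.546) = (2.350×10^-4)(0.2131) = 5.01×10^-5 A.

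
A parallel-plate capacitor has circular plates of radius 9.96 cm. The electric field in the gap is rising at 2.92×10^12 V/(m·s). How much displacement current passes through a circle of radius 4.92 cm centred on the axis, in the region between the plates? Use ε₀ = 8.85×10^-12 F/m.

Through the whole plate area (πR² = 0.03117 m²), I_d = ε₀ πR² dE/dt = 0.8055 A.
Through an area πr² the displacement current is I_d·(πr²/πR²) = I_d (r/R)² = 0.197 A.

0.197 A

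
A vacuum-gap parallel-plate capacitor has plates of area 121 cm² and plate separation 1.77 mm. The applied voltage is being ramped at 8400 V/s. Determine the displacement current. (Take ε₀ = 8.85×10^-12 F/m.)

C = ε₀A/d = (8.85×10^-12)(0.0121)/(1.77×10^-3) = 6.050×10^-11 F.
I_d = C dV/dt = (6.050×10^-11)(8400) = 5.08×10^-7 A.

5.08×10^-7 A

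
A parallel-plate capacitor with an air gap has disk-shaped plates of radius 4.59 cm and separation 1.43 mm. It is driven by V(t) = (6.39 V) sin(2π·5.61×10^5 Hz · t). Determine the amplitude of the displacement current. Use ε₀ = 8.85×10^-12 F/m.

The displacement current equals the conduction current C dV/dt, which peaks at C V₀ ω.
With C = ε₀A/d = (8.85×10^-12)(6.619×10^-3)/(1.43×10^-3) = 4.096×10^-11 F and ω = 2πf = 3.525×10^6 rad/s, I_d,max = (4.096×10^-11)(6.39)(3.525×10^6) = 9.23×10^-4 A.

9.23×10^-4 A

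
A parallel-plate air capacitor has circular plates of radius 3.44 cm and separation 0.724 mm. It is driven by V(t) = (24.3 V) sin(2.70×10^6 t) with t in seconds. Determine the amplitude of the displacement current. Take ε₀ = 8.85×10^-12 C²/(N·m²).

2.98×10^-3 A

(dE/dt)_max = V₀ω/d = 9.062×10^10 V/(m·s); ω = 2.70×10^6 rad/s.
I_d,max = ε₀ A (dE/dt)_max = (8.85×10^-12)(3.718×10^-3)(9.062×10^10) = 2.98×10^-3 A.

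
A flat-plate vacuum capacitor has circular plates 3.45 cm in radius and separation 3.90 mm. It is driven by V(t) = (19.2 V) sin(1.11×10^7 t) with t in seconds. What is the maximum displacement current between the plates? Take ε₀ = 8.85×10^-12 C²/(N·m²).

C = ε₀A/d = (8.85×10^-12)(3.739×10^-3)/(3.90×10^-3) = 8.485×10^-12 F; ω = 1.11×10^7 rad/s.
I_d = C dV/dt, so |I_d|_max = C V₀ ω = (8.485×10^-12)(19.2)(1.11×10^7) = 1.81×10^-3 A.

1.81×10^-3 A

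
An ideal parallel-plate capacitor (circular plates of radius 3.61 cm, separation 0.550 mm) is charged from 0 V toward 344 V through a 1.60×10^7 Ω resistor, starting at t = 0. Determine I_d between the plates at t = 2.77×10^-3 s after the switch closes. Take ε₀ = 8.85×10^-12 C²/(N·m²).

1.55×10^-6 A

C = ε₀A/d = (8.85×10^-12)(4.094×10^-3)/(5.50×10^-4) = 6.588×10^-11 F, so τ = RC = 1.054×10^-3 s.
The conduction current is I(t) = (V₀/R) e^(−t/τ), and the displacement current between the plates equals it.
t/τ = 2.628; I_d = (344/1.60×10^7) · e^(−2.628) = (2.150×10^-5)(0.07222) = 1.55×10^-6 A.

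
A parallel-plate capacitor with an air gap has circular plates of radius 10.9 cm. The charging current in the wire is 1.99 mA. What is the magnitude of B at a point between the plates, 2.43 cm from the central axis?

8.14×10^-10 T

No conduction current crosses the gap, so I_d there equals the 1.99×10^-3 A in the leads.
∮B·dl = μ₀ I_d,enc with I_d,enc = I_d r²/R² = 9.890×10^-5 A; so B = μ₀ I_d,enc/(2πr) = 8.14×10^-10 T.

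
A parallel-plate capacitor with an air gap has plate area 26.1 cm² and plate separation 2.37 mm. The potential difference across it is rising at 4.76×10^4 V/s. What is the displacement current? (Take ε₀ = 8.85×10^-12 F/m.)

E = V/d so dE/dt = (dV/dt)/d = 2.008×10^7 V/(m·s), and I_d = ε₀ A dE/dt = (8.85×10^-12)(2.61×10^-3)(2.008×10^7) = 4.64×10^-7 A.

4.64×10^-7 A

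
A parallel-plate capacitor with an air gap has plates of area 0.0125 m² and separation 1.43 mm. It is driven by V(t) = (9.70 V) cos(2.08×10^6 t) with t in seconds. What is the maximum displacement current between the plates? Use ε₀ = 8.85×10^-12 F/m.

(dE/dt)_max = V₀ω/d = 1.411×10^10 V/(m·s); ω = 2.08×10^6 rad/s.
I_d,max = ε₀ A (dE/dt)_max = (8.85×10^-12)(0.0125)(1.411×10^10) = 1.56×10^-3 A.

1.56×10^-3 A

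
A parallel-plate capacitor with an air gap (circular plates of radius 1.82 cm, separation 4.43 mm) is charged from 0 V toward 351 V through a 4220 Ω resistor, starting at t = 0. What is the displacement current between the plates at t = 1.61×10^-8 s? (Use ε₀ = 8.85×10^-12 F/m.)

0.0133 A

C = ε₀A/d = (8.85×10^-12)(1.041×10^-3)/(4.43×10^-3) = 2.080×10^-12 F and τ = RC = 8.778×10^-9 s. I_d in the gap equals the RC charging current.
I_d(t) = (V₀/R) e^(−t/τ) = 0.08318 · e^(−1.834) = 0.0133 A.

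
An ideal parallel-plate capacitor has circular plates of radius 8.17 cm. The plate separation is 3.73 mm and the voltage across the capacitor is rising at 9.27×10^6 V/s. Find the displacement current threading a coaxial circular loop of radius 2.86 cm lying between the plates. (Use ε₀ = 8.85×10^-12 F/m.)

dE/dt = (dV/dt)/d = 2.485×10^9 V/(m·s); I_d = ε₀(πR²)(dE/dt) = (8.85×10^-12)(0.02097)(2.485×10^9) = 4.612×10^-4 A.
Through an area πr² the displacement current is I_d·(πr²/πR²) = I_d (r/R)² = 5.65×10^-5 A.

5.65×10^-5 A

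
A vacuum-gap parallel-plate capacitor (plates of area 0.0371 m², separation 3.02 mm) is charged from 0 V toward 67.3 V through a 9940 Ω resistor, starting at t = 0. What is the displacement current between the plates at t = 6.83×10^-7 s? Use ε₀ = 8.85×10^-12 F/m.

3.60×10^-3 A

C = ε₀A/d = (8.85×10^-12)(0.0371)/(3.02×10^-3) = 1.087×10^-10 F and τ = RC = 1.080×10^-6 s. I_d in the gap equals the RC charging current.
I_d(t) = (V₀/R) e^(−t/τ) = 6.771×10^-3 · e^(−0.6324) = 3.60×10^-3 A.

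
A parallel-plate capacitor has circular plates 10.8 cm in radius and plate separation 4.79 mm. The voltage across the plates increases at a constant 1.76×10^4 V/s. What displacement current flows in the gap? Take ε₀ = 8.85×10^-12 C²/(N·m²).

The displacement current equals the charging current C dV/dt. With C = ε₀A/d = (8.85×10^-12)(0.03664)/(4.79×10^-3) = 6.770×10^-11 F, I_d = (6.770×10^-11)(1.76×10^4) = 1.19×10^-6 A.

1.19×10^-6 A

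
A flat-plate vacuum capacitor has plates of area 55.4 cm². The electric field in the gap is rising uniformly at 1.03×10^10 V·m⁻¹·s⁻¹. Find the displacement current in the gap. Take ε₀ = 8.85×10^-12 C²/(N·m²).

5.05×10^-4 A

The displacement current is ε₀ times dΦ_E/dt = ε₀ A dE/dt = (8.85×10^-12)(5.54×10^-3)(1.03×10^10) = 5.05×10^-4 A.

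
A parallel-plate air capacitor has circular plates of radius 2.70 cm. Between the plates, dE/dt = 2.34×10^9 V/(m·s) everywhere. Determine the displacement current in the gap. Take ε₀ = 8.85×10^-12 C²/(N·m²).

With a uniform field, Φ_E = EA, so I_d = ε₀ A dE/dt = 4.74×10^-5 A.

4.74×10^-5 A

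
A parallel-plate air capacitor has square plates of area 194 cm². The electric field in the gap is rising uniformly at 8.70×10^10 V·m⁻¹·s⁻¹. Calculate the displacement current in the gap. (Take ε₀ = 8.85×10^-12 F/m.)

With a uniform field, Φ_E = EA, so I_d = ε₀ A dE/dt = 0.0149 A.

0.0149 A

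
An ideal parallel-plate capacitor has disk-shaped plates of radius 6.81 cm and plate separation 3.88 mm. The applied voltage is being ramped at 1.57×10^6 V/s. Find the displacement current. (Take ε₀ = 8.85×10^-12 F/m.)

5.22×10^-5 A

The displacement current equals the charging current C dV/dt. With C = ε₀A/d = (8.85×10^-12)(0.01457)/(3.88×10^-3) = 3.323×10^-11 F, I_d = (3.323×10^-11)(1.57×10^6) = 5.22×10^-5 A.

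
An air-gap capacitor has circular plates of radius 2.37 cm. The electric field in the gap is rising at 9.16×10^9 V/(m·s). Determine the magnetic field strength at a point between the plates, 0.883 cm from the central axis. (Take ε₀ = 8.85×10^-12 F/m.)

4.50×10^-10 T

Total displacement current: I_d = ε₀(πR²)(dE/dt) = (8.85×10^-12)(1.765×10^-3)(9.16×10^9) = 1.431×10^-4 A.
An Ampèrian loop of radius r encloses a fraction (r/R)² of I_d. Then B·2πr = μ₀ I_d (r/R)², giving B = μ₀ I_d r/(2πR²) = 4.50×10^-10 T.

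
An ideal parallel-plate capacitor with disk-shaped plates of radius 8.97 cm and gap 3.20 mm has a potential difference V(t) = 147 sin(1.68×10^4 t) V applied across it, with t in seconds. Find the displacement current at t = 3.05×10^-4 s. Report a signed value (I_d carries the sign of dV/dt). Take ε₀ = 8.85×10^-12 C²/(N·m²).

dV/dt = (147)(1.68×10^4)·cos(5.124) = 9.881×10^5 V/s.
I_d = C dV/dt with C = ε₀A/d = (8.85×10^-12)(0.02528)/(3.20×10^-3) = 6.991×10^-11 F, so I_d = (6.991×10^-11)(9.881×10^5) = 6.91×10^-5 A.

6.91×10^-5 A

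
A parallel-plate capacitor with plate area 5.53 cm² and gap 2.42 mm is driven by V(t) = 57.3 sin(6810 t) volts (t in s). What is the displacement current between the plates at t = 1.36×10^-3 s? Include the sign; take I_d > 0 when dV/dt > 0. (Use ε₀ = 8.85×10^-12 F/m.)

-7.79×10^-7 A

dE/dt = (V₀ω/d)·cos(ωt) with ωt = 9.2616 rad: (57.3)(6810)(-0.9867)/(2.42×10^-3) = -1.591×10^8 V/(m·s).
I_d = ε₀ A dE/dt = (8.85×10^-12)(5.53×10^-4)(-1.591×10^8) = -7.79×10^-7 A.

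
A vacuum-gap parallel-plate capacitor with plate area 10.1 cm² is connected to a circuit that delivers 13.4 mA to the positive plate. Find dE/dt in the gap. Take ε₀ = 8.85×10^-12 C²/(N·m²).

The displacement current between the plates equals the conduction current, I_d = 13.4 mA.
Then dE/dt = I_d/(ε₀A) = 1.50×10^12 V/(m·s).

1.50×10^12 V/(m·s)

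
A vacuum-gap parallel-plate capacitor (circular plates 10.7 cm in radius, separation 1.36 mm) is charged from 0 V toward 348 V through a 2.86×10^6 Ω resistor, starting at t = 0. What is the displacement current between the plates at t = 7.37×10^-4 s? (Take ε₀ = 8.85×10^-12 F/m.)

C = ε₀A/d = (8.85×10^-12)(0.03597)/(1.36×10^-3) = 2.341×10^-10 F and τ = RC = 6.695×10^-4 s. I_d in the gap equals the RC charging current.
I_d(t) = (V₀/R) e^(−t/τ) = 1.217×10^-4 · e^(−1.101) = 4.05×10^-5 A.

4.05×10^-5 A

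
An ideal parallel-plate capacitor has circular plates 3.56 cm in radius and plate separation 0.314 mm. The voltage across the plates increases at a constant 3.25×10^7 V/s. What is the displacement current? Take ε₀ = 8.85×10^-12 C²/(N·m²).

3.65×10^-3 A

E = V/d so dE/dt = (dV/dt)/d = 1.035×10^11 V/(m·s), and I_d = ε₀ A dE/dt = (8.85×10^-12)(3.982×10^-3)(1.035×10^11) = 3.65×10^-3 A.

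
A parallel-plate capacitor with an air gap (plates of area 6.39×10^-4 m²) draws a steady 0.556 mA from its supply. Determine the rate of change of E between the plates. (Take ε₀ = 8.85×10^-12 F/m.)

Charge continuity gives I_d = I = 5.56×10^-4 A between the plates.
Since I_d = ε₀ A dE/dt, dE/dt = I_d/(ε₀A) = (5.56×10^-4)/((8.85×10^-12)(6.39×10^-4)) = 9.83×10^10 V/(m·s).

9.83×10^10 V/(m·s)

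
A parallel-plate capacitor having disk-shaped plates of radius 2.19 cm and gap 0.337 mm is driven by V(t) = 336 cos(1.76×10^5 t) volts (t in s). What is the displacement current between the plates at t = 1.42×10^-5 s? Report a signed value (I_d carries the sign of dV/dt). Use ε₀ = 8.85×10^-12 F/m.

-1.40×10^-3 A

dE/dt = (V₀ω/d)·−sin(ωt) with ωt = 2.4992 rad: (336)(1.76×10^5)(-0.5991)/(3.37×10^-4) = -1.051×10^11 V/(m·s).
I_d = ε₀ A dE/dt = (8.85×10^-12)(1.507×10^-3)(-1.051×10^11) = -1.40×10^-3 A.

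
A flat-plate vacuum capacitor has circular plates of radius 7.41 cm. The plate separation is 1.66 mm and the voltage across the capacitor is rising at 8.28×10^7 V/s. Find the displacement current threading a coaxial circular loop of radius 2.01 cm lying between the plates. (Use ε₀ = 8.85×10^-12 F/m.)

With E = V/d, dE/dt = 4.988×10^10 V/(m·s) and πR² = 0.01725 m², giving I_d = ε₀ πR² dE/dt = 7.615×10^-3 A.
Through an area πr² the displacement current is I_d·(πr²/πR²) = I_d (r/R)² = 5.60×10^-4 A.

5.60×10^-4 A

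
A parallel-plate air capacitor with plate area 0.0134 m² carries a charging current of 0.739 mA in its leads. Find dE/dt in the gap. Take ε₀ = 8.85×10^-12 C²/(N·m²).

6.23×10^9 V/(m·s)

The displacement current between the plates equals the conduction current, I_d = 0.739 mA.
Since I_d = ε₀ A dE/dt, dE/dt = I_d/(ε₀A) = (7.39×10^-4)/((8.85×10^-12)(0.0134)) = 6.23×10^9 V/(m·s).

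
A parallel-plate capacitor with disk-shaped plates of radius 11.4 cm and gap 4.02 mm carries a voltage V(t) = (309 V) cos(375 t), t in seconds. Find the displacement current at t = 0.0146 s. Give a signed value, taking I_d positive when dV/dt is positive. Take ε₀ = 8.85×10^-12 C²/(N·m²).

7.53×10^-6 A

C = ε₀A/d = (8.85×10^-12)(0.04083)/(4.02×10^-3) = 8.989×10^-11 F. dV/dt = V₀ω·−sin(ωt); at ωt = 5.475 rad this factor is 0.7230.
I_d = C dV/dt = (8.989×10^-11)(309)(375)(0.7230) = 7.53×10^-6 A.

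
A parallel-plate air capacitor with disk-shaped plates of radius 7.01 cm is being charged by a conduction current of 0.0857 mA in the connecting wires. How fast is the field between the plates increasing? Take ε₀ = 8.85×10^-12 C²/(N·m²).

By continuity, I_d in the gap equals the 0.0857 mA flowing in the wire.
Inverting I_d = ε₀ A dE/dt gives dE/dt = 8.57×10^-5 / (8.85×10^-12 · 0.01544) = 6.27×10^8 V/(m·s).

6.27×10^8 V/(m·s)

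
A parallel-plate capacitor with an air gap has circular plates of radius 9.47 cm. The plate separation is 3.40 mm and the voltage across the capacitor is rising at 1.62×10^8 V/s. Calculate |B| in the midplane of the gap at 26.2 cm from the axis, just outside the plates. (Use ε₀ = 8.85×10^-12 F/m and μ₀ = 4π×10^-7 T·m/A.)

With E = V/d, dE/dt = 4.765×10^10 V/(m·s) and πR² = 0.02817 m², giving I_d = ε₀ πR² dE/dt = 0.01188 A.
Outside the plates the loop encloses all of I_d, so B·2πr = μ₀ I_d and B = 9.07×10^-9 T.

9.07×10^-9 T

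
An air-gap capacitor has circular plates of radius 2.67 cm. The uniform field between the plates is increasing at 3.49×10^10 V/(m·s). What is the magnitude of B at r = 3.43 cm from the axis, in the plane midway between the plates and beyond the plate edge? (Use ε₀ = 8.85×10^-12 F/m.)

4.03×10^-9 T

I_d = ε₀ dΦ_E/dt = ε₀ πR² (dE/dt) = (8.85×10^-12)(2.240×10^-3)(3.49×10^10) = 6.919×10^-4 A through the full plate area.
For r ≥ R the full I_d is enclosed: B = μ₀ I_d/(2πr) = (4π×10^-7)(6.919×10^-4)/(2π·0.0343) = 4.03×10^-9 T.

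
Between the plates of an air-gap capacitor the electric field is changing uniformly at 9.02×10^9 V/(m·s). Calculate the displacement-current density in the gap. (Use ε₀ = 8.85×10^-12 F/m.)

J_d = ε₀ ∂E/∂t, so J_d = 0.0798 A/m².

0.0798 A/m²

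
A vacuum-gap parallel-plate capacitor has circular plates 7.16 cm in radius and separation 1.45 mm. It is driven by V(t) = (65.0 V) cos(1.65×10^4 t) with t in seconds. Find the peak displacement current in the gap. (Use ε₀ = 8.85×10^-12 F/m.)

1.05×10^-4 A

C = ε₀A/d = (8.85×10^-12)(0.01611)/(1.45×10^-3) = 9.833×10^-11 F; ω = 1.65×10^4 rad/s.
I_d = C dV/dt, so |I_d|_max = C V₀ ω = (9.833×10^-11)(65.0)(1.65×10^4) = 1.05×10^-4 A.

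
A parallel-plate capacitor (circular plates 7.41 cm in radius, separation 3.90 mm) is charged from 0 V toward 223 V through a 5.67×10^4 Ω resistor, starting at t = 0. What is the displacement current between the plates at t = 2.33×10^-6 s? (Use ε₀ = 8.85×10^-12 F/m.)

With C = ε₀A/d = (8.85×10^-12)(0.01725)/(3.90×10^-3) = 3.914×10^-11 F, the time constant is τ = RC = 2.219×10^-6 s, so t/τ = 1.050 and e^(−t/τ) = 0.3499.
I_d = I_cond = (V₀/R) e^(−t/τ) = (3.933×10^-3)(0.3499) = 1.38×10^-3 A.

1.38×10^-3 A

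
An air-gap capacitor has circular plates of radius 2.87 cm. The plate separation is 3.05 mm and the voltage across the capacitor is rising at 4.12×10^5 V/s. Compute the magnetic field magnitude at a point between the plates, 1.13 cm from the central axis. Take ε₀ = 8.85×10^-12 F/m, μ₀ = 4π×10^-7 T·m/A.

8.49×10^-12 T

dE/dt = (dV/dt)/d = 1.351×10^8 V/(m·s); I_d = ε₀(πR²)(dE/dt) = (8.85×10^-12)(2.588×10^-3)(1.351×10^8) = 3.094×10^-6 A.
An Ampèrian loop of radius r encloses a fraction (r/R)² of I_d. Then B·2πr = μ₀ I_d (r/R)², giving B = μ₀ I_d r/(2πR²) = 8.49×10^-12 T.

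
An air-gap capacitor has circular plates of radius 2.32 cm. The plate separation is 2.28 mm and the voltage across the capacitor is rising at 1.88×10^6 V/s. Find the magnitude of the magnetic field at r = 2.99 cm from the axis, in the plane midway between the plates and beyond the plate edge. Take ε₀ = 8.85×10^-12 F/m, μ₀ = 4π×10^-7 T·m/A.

I_d = C dV/dt with C = ε₀πR²/d = 6.564×10^-12 F, so I_d = (6.564×10^-12)(1.88×10^6) = 1.234×10^-5 A.
Outside the plates the loop encloses all of I_d, so B·2πr = μ₀ I_d and B = 8.25×10^-11 T.

8.25×10^-11 T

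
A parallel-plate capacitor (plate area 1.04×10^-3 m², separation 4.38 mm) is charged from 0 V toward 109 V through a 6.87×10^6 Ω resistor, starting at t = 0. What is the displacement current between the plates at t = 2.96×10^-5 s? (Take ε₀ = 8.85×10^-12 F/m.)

2.04×10^-6 A

C = ε₀A/d = (8.85×10^-12)(1.04×10^-3)/(4.38×10^-3) = 2.101×10^-12 F and τ = RC = 1.443×10^-5 s. I_d in the gap equals the RC charging current.
I_d(t) = (V₀/R) e^(−t/τ) = 1.587×10^-5 · e^(−2.051) = 2.04×10^-6 A.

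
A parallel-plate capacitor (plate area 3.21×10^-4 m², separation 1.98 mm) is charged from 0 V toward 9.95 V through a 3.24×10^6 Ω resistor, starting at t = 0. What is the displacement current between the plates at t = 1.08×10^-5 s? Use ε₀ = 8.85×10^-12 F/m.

3.01×10^-7 A

C = ε₀A/d = (8.85×10^-12)(3.21×10^-4)/(1.98×10^-3) = 1.435×10^-12 F, so τ = RC = 4.649×10^-6 s.
The conduction current is I(t) = (V₀/R) e^(−t/τ), and the displacement current between the plates equals it.
t/τ = 2.323; I_d = (9.95/3.24×10^6) · e^(−2.323) = (3.071×10^-6)(0.09798) = 3.01×10^-7 A.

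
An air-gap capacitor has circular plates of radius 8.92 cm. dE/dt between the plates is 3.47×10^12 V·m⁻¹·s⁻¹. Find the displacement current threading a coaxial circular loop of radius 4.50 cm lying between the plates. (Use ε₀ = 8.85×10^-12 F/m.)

0.195 A

Total displacement current: I_d = ε₀(πR²)(dE/dt) = (8.85×10^-12)(0.02500)(3.47×10^12) = 0.7677 A.
Through an area πr² the displacement current is I_d·(πr²/πR²) = I_d (r/R)² = 0.195 A.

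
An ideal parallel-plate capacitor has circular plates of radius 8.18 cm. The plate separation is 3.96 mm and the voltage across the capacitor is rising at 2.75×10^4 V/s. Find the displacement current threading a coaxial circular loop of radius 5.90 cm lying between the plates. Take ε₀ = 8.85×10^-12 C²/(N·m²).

With E = V/d, dE/dt = 6.944×10^6 V/(m·s) and πR² = 0.02102 m², giving I_d = ε₀ πR² dE/dt = 1.292×10^-6 A.
The field is uniform, so I_d,enc = I_d (r/R)² = (1.292×10^-6)(5.90/8.18)² = 6.72×10^-7 A.

6.72×10^-7 A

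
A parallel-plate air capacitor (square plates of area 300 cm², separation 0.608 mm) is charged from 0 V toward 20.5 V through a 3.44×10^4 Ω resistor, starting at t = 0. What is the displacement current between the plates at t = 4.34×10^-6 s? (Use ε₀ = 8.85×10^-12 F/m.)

C = ε₀A/d = (8.85×10^-12)(0.0300)/(6.08×10^-4) = 4.367×10^-10 F and τ = RC = 1.502×10^-5 s. I_d in the gap equals the RC charging current.
I_d(t) = (V₀/R) e^(−t/τ) = 5.959×10^-4 · e^(−0.2889) = 4.46×10^-4 A.

4.46×10^-4 A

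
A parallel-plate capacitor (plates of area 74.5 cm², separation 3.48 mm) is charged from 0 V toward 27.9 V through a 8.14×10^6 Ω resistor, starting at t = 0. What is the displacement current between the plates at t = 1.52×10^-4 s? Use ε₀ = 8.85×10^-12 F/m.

1.28×10^-6 A

C = ε₀A/d = (8.85×10^-12)(7.45×10^-3)/(3.48×10^-3) = 1.895×10^-11 F, so τ = RC = 1.543×10^-4 s.
The conduction current is I(t) = (V₀/R) e^(−t/τ), and the displacement current between the plates equals it.
t/τ = 0.9851; I_d = (27.9/8.14×10^6) · e^(−0.9851) = (3.428×10^-6)(0.3734) = 1.28×10^-6 A.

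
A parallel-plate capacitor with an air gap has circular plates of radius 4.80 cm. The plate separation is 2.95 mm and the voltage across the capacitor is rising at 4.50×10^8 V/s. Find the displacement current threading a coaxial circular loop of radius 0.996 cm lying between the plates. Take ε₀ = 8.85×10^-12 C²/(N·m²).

4.21×10^-4 A

I_d = C dV/dt with C = ε₀πR²/d = 2.171×10^-11 F, so I_d = (2.171×10^-11)(4.50×10^8) = 9.769×10^-3 A.
The field is uniform, so I_d,enc = I_d (r/R)² = (9.769×10^-3)(0.996/4.80)² = 4.21×10^-4 A.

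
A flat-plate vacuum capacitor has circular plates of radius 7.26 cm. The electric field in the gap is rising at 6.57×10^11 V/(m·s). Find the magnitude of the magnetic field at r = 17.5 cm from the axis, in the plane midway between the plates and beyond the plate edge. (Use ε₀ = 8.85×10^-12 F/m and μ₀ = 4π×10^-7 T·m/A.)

1.10×10^-7 T

Through the whole plate area (πR² = 0.01656 m²), I_d = ε₀ πR² dE/dt = 0.09629 A.
For r ≥ R the full I_d is enclosed: B = μ₀ I_d/(2πr) = (4π×10^-7)(0.09629)/(2π·0.175) = 1.10×10^-7 T.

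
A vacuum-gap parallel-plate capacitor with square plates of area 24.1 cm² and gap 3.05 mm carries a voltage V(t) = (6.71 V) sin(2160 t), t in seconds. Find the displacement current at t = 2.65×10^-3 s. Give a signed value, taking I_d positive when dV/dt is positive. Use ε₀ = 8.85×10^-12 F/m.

8.59×10^-8 A

dV/dt = (6.71)(2160)·cos(5.724) = 1.229×10^4 V/s.
I_d = C dV/dt with C = ε₀A/d = (8.85×10^-12)(2.41×10^-3)/(3.05×10^-3) = 6.993×10^-12 F, so I_d = (6.993×10^-12)(1.229×10^4) = 8.59×10^-8 A.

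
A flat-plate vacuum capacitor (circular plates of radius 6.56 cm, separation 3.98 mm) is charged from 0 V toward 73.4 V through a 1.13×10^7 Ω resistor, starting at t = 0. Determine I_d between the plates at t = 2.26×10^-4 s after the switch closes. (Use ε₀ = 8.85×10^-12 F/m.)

C = ε₀A/d = (8.85×10^-12)(0.01352)/(3.98×10^-3) = 3.006×10^-11 F and τ = RC = 3.397×10^-4 s. I_d in the gap equals the RC charging current.
I_d(t) = (V₀/R) e^(−t/τ) = 6.496×10^-6 · e^(−0.6653) = 3.34×10^-6 A.

3.34×10^-6 A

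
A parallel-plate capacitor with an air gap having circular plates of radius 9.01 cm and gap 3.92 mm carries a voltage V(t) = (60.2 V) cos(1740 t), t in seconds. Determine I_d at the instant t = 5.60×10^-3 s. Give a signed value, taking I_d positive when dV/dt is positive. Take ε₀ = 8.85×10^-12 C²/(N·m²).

1.89×10^-6 A

dE/dt = (V₀ω/d)·−sin(ωt) with ωt = 9.744 rad: (60.2)(1740)(0.3138)/(3.92×10^-3) = 8.385×10^6 V/(m·s).
I_d = ε₀ A dE/dt = (8.85×10^-12)(0.02550)(8.385×10^6) = 1.89×10^-6 A.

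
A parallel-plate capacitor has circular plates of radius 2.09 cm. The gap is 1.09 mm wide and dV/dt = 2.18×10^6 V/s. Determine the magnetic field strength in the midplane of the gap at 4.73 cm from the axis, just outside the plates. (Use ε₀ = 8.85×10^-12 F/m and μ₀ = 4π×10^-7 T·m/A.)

dE/dt = (dV/dt)/d = 2.000×10^9 V/(m·s); I_d = ε₀(πR²)(dE/dt) = (8.85×10^-12)(1.372×10^-3)(2.000×10^9) = 2.428×10^-5 A.
For r ≥ R the full I_d is enclosed: B = μ₀ I_d/(2πr) = (4π×10^-7)(2.428×10^-5)/(2π·0.0473) = 1.03×10^-10 T.

1.03×10^-10 T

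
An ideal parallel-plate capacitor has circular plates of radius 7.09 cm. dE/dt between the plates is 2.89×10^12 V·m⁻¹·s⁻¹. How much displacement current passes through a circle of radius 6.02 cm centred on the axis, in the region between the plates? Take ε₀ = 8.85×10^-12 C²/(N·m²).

I_d = ε₀ dΦ_E/dt = ε₀ πR² (dE/dt) = (8.85×10^-12)(0.01579)(2.89×10^12) = 0.4039 A through the full plate area.
Since J_d is uniform, the enclosed fraction is (r/R)² = 0.7209, giving I_d,enc = 0.291 A.

0.291 A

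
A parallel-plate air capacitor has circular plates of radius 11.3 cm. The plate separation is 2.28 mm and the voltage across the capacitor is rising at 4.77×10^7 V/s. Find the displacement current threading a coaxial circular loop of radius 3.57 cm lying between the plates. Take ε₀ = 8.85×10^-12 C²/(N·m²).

7.41×10^-4 A

I_d = C dV/dt with C = ε₀πR²/d = 1.557×10^-10 F, so I_d = (1.557×10^-10)(4.77×10^7) = 7.427×10^-3 A.
Through an area πr² the displacement current is I_d·(πr²/πR²) = I_d (r/R)² = 7.41×10^-4 A.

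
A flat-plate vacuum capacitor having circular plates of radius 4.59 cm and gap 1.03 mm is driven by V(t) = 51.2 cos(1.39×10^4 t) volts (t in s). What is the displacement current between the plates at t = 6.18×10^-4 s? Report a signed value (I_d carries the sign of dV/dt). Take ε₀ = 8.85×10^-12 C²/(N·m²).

dE/dt = (V₀ω/d)·−sin(ωt) with ωt = 8.5902 rad: (51.2)(1.39×10^4)(-0.7410)/(1.03×10^-3) = -5.120×10^8 V/(m·s).
I_d = ε₀ A dE/dt = (8.85×10^-12)(6.619×10^-3)(-5.120×10^8) = -3.00×10^-5 A.

-3.00×10^-5 A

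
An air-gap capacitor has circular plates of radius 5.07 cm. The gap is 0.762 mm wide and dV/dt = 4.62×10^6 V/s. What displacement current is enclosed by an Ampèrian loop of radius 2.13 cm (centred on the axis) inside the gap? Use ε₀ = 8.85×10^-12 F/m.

I_d = C dV/dt with C = ε₀πR²/d = 9.378×10^-11 F, so I_d = (9.378×10^-11)(4.62×10^6) = 4.333×10^-4 A.
Since J_d is uniform, the enclosed fraction is (r/R)² = 0.1765, giving I_d,enc = 7.65×10^-5 A.

7.65×10^-5 A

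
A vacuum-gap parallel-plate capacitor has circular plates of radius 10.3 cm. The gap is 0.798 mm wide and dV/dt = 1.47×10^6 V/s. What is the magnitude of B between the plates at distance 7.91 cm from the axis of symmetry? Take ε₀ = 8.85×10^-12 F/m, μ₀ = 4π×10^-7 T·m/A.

8.10×10^-10 T

dE/dt = (dV/dt)/d = 1.842×10^9 V/(m·s); I_d = ε₀(πR²)(dE/dt) = (8.85×10^-12)(0.03333)(1.842×10^9) = 5.433×10^-4 A.
For r < R the Ampère–Maxwell law gives B(2πr) = μ₀ I_d (r²/R²), so B = μ₀ I_d r/(2πR²) = (4π×10^-7)(5.433×10^-4)(0.0791)/(2π·0.103²) = 8.10×10^-10 T.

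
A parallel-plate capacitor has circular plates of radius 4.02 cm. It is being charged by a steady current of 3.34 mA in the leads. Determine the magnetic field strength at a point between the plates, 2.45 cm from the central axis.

Between the plates the displacement current equals the wire current: I_d = 3.34 mA = 3.34×10^-3 A.
For r < R the Ampère–Maxwell law gives B(2πr) = μ₀ I_d (r²/R²), so B = μ₀ I_d r/(2πR²) = (4π×10^-7)(3.34×10^-3)(0.0245)/(2π·0.0402²) = 1.01×10^-8 T.

1.01×10^-8 T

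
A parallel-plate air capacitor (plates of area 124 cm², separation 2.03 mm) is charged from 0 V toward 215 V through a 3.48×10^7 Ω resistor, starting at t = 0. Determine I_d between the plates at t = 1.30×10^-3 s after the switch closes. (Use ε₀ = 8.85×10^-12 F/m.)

3.10×10^-6 A

C = ε₀A/d = (8.85×10^-12)(0.0124)/(2.03×10^-3) = 5.406×10^-11 F and τ = RC = 1.881×10^-3 s. I_d in the gap equals the RC charging current.
I_d(t) = (V₀/R) e^(−t/τ) = 6.178×10^-6 · e^(−0.6911) = 3.10×10^-6 A.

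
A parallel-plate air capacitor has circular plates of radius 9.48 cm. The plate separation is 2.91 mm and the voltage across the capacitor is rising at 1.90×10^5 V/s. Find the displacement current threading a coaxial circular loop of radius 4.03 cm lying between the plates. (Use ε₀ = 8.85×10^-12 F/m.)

2.95×10^-6 A

With E = V/d, dE/dt = 6.529×10^7 V/(m·s) and πR² = 0.02823 m², giving I_d = ε₀ πR² dE/dt = 1.631×10^-5 A.
Since J_d is uniform, the enclosed fraction is (r/R)² = 0.1807, giving I_d,enc = 2.95×10^-6 A.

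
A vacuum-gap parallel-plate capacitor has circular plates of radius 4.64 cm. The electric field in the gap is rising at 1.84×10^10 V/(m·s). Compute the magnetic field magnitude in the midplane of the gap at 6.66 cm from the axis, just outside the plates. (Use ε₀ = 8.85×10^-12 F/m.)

3.31×10^-9 T

Total displacement current: I_d = ε₀(πR²)(dE/dt) = (8.85×10^-12)(6.764×10^-3)(1.84×10^10) = 1.101×10^-3 A.
With r > R the enclosed displacement current is the full I_d; B = μ₀ I_d / (2πr) = 3.31×10^-9 T.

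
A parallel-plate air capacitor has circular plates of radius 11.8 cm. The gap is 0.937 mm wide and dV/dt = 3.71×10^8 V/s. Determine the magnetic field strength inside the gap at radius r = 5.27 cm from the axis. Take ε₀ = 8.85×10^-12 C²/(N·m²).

With E = V/d, dE/dt = 3.959×10^11 V/(m·s) and πR² = 0.04374 m², giving I_d = ε₀ πR² dE/dt = 0.1533 A.
An Ampèrian loop of radius r encloses a fraction (r/R)² of I_d. Then B·2πr = μ₀ I_d (r/R)², giving B = μ₀ I_d r/(2πR²) = 1.16×10^-7 T.

1.16×10^-7 T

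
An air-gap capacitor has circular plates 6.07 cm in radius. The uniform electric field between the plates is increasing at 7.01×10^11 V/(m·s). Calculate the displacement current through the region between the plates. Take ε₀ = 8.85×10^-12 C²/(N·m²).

0.0718 A

With a uniform field, Φ_E = EA, so I_d = ε₀ A dE/dt = 0.0718 A.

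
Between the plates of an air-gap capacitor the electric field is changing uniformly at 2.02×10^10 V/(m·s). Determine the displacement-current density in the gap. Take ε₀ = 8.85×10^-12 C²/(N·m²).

0.179 A/m²

J_d = ε₀ ∂E/∂t, so J_d = 0.179 A/m².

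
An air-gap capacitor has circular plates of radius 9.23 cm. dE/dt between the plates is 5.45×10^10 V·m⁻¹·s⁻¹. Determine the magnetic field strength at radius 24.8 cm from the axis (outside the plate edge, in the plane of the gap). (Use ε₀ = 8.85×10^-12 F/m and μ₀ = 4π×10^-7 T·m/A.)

Through the whole plate area (πR² = 0.02676 m²), I_d = ε₀ πR² dE/dt = 0.01291 A.
With r > R the enclosed displacement current is the full I_d; B = μ₀ I_d / (2πr) = 1.04×10^-8 T.

1.04×10^-8 T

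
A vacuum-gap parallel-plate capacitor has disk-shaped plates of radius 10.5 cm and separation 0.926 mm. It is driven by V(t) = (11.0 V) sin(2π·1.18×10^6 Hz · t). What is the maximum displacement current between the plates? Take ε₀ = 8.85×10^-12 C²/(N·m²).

0.0270 A

C = ε₀A/d = (8.85×10^-12)(0.03464)/(9.26×10^-4) = 3.311×10^-10 F; ω = 2πf = 7.414×10^6 rad/s.
I_d = C dV/dt, so |I_d|_max = C V₀ ω = (3.311×10^-10)(11.0)(7.414×10^6) = 0.0270 A.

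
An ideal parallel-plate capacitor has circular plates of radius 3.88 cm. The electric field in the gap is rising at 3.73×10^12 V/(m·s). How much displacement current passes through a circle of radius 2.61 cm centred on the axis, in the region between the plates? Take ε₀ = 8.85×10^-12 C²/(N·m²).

Total displacement current: I_d = ε₀(πR²)(dE/dt) = (8.85×10^-12)(4.729×10^-3)(3.73×10^12) = 0.1561 A.
The field is uniform, so I_d,enc = I_d (r/R)² = (0.1561)(2.61/3.88)² = 0.0706 A.

0.0706 A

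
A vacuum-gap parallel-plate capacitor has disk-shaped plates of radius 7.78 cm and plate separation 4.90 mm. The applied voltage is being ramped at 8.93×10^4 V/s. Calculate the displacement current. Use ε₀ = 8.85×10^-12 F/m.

The displacement current equals the charging current C dV/dt. With C = ε₀A/d = (8.85×10^-12)(0.01902)/(4.90×10^-3) = 3.435×10^-11 F, I_d = (3.435×10^-11)(8.93×10^4) = 3.07×10^-6 A.

3.07×10^-6 A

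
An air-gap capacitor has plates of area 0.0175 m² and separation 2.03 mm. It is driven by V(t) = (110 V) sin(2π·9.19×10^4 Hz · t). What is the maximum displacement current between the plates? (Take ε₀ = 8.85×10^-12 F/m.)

(dE/dt)_max = V₀ω/d = 3.129×10^10 V/(m·s); ω = 2πf = 5.774×10^5 rad/s.
I_d,max = ε₀ A (dE/dt)_max = (8.85×10^-12)(0.0175)(3.129×10^10) = 4.85×10^-3 A.

4.85×10^-3 A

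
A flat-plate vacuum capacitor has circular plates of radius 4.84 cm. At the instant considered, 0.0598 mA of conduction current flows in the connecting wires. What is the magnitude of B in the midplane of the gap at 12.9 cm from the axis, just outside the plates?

Between the plates the displacement current equals the wire current: I_d = 0.0598 mA = 5.98×10^-5 A.
Outside the plates the loop encloses all of I_d, so B·2πr = μ₀ I_d and B = 9.27×10^-11 T.

9.27×10^-11 T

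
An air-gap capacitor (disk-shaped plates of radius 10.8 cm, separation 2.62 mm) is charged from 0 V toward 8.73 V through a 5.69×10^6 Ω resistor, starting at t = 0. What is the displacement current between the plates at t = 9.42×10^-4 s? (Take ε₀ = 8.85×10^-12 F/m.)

4.03×10^-7 A

C = ε₀A/d = (8.85×10^-12)(0.03664)/(2.62×10^-3) = 1.238×10^-10 F and τ = RC = 7.044×10^-4 s. I_d in the gap equals the RC charging current.
I_d(t) = (V₀/R) e^(−t/τ) = 1.534×10^-6 · e^(−1.337) = 4.03×10^-7 A.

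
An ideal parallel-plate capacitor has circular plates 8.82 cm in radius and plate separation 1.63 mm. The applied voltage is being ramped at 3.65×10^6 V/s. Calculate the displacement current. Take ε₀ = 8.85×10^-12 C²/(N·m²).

4.84×10^-4 A

The field between the plates is E = V/d, so dE/dt = (3.65×10^6)/(1.63×10^-3 m) = 2.239×10^9 V/(m·s).
I_d = ε₀ A (dE/dt) = (8.85×10^-12)(0.02444)(2.239×10^9) = 4.84×10^-4 A.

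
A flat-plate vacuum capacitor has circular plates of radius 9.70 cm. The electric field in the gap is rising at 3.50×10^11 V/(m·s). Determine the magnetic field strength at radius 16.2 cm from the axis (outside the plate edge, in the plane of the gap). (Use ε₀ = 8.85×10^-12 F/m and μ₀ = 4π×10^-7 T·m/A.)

1.13×10^-7 T

Total displacement current: I_d = ε₀(πR²)(dE/dt) = (8.85×10^-12)(0.02956)(3.50×10^11) = 0.09156 A.
For r ≥ R the full I_d is enclosed: B = μ₀ I_d/(2πr) = (4π×10^-7)(0.09156)/(2π·0.162) = 1.13×10^-7 T.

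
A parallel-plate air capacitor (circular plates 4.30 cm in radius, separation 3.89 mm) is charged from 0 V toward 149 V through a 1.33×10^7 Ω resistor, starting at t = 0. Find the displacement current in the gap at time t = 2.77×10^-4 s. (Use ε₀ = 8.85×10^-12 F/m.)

C = ε₀A/d = (8.85×10^-12)(5.809×10^-3)/(3.89×10^-3) = 1.322×10^-11 F, so τ = RC = 1.758×10^-4 s.
The conduction current is I(t) = (V₀/R) e^(−t/τ), and the displacement current between the plates equals it.
t/τ = 1.576; I_d = (149/1.33×10^7) · e^(−1.576) = (1.120×10^-5)(0.2068) = 2.32×10^-6 A.

2.32×10^-6 A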